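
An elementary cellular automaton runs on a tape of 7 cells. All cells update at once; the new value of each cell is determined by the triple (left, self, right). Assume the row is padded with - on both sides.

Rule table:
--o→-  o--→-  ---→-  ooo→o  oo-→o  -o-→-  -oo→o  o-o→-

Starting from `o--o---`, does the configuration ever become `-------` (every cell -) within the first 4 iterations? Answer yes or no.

iteration 1: -------
all cells are - at iteration 1

yes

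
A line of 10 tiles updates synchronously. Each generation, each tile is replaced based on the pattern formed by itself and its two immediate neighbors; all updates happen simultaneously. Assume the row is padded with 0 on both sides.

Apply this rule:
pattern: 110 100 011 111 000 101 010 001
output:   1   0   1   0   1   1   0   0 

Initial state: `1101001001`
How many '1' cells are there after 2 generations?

8

1110000000
1010111111
count of 1: 8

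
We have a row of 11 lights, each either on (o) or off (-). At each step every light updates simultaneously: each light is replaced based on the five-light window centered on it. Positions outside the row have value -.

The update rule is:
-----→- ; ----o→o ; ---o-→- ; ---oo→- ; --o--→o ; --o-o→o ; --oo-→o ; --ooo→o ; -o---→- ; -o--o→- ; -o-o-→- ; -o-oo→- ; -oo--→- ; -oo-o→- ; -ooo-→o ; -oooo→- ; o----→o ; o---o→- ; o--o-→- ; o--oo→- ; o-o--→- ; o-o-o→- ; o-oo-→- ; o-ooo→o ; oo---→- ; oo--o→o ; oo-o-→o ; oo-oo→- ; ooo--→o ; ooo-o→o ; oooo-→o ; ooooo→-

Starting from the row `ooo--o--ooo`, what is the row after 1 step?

oooo-o--ooo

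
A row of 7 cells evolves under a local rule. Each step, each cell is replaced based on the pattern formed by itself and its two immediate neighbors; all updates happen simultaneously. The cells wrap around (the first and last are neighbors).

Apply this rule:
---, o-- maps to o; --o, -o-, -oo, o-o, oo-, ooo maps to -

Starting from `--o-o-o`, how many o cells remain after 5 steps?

1

o------
-ooooo-
------o
ooooo--
-----o-
count of o: 1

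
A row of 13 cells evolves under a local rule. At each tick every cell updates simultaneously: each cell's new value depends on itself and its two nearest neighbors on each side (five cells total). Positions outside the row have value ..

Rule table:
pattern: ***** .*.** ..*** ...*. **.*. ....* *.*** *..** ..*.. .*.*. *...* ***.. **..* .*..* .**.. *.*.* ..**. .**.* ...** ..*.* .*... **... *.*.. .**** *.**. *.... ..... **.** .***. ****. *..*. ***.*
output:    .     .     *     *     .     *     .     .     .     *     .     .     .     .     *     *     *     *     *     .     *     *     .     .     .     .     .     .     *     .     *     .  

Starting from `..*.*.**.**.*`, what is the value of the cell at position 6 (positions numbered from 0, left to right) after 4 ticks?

.

**.**..*..*..
**..*.*..*.*.
**.*.*..*.*.*
**.**..*.***.
position 6 holds .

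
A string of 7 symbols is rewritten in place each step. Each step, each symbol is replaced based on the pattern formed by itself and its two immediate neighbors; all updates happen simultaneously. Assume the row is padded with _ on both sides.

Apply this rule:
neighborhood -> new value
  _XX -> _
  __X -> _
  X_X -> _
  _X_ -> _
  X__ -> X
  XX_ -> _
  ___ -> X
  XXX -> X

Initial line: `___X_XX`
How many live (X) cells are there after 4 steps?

XX_____
__XXXXX
X__XXX_
_X__X_X
count of X: 3

3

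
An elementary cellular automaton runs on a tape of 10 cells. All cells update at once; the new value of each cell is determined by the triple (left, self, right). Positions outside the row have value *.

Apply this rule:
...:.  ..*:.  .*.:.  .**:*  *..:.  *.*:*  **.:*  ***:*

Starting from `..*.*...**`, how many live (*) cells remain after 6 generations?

2

...*....**
........**
........**  (fixed point — unchanged through generation 6)
count of *: 2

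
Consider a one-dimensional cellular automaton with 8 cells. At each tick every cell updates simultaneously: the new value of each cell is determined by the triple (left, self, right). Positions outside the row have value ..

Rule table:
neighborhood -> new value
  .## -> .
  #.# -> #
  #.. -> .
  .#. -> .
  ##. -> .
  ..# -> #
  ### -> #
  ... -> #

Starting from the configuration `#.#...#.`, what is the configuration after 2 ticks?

#..#...#

tick 1: .#..##..
tick 2: #..#...#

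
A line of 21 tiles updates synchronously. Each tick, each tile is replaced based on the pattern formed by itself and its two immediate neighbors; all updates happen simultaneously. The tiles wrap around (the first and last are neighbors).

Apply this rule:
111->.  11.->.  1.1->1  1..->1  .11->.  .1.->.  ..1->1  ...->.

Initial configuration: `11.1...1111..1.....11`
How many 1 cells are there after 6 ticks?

9

tick 1: ..1.1.1....11.1...1..
tick 2: .1.1.1.1..1..1.1.1.1.
tick 3: 1.1.1.1.11.11.1.1.1.1
tick 4: .1.1.1.1..1..1.1.1.1.  (repeats tick 2; period 2)
tick 6: .1.1.1.1..1..1.1.1.1.
count of 1: 9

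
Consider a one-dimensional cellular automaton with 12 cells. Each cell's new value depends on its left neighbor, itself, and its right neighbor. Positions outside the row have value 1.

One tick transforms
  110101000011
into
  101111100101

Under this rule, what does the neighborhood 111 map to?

At position 0 the neighborhood is 111; the next row has 1 there.

1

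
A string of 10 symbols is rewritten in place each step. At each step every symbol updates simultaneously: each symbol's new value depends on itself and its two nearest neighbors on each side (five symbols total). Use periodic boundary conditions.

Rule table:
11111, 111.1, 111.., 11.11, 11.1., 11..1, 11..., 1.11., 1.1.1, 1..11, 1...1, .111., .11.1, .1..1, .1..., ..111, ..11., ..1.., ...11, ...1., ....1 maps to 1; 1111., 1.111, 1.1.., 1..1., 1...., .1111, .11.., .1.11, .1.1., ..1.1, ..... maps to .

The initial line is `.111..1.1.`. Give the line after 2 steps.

.11.11.111

11111....1
.11.11.111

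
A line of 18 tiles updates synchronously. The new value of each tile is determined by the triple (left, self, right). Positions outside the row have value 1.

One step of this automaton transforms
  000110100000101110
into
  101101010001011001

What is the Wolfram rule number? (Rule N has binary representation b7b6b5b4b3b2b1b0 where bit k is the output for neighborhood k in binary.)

position 15: 111 → 0  (bit 7 = 0)
position 4: 110 → 0  (bit 6 = 0)
position 5: 101 → 1  (bit 5 = 1)
position 0: 100 → 1  (bit 4 = 1)
position 3: 011 → 1  (bit 3 = 1)
position 6: 010 → 0  (bit 2 = 0)
position 2: 001 → 1  (bit 1 = 1)
position 1: 000 → 0  (bit 0 = 0)
bits b7..b0 = 00111010 = 58

58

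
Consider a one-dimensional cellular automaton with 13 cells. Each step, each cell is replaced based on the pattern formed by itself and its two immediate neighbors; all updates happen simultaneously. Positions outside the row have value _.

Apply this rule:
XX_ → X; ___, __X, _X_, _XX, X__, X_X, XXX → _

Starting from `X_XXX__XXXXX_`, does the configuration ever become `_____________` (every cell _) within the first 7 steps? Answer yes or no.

yes

____X______X_
_____________
all cells are _ at step 2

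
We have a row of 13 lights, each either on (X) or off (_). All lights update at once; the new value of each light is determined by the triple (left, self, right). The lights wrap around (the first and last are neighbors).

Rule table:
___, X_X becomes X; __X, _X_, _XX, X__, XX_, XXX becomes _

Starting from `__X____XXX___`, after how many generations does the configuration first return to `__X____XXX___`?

2

X___XX_____XX
__X____XXX___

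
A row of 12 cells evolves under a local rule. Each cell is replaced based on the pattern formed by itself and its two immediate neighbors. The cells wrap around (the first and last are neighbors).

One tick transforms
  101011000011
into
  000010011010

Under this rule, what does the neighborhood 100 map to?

At position 6 the neighborhood is 100; the next row has 0 there.

0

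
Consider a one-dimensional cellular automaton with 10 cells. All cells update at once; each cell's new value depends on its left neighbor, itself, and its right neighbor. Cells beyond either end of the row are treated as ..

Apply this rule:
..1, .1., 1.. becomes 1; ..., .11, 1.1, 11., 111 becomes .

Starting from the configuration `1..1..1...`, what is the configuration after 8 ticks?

tick 1: 11111111..
tick 2: ........1.
tick 3: .......111
tick 4: ......1...
tick 5: .....111..
tick 6: ....1...1.
tick 7: ...111.111
tick 8: ..1.......

..1.......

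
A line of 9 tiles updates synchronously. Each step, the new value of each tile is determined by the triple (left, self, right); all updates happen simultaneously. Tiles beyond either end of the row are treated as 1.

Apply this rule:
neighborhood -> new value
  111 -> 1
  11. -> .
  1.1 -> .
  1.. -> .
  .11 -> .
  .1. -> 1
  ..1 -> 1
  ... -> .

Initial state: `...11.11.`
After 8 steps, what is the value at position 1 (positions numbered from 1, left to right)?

.

..1......
.11.....1
.......1.
......11.
.....1...
....11..1
...1...1.
..11..11.
position 1 holds .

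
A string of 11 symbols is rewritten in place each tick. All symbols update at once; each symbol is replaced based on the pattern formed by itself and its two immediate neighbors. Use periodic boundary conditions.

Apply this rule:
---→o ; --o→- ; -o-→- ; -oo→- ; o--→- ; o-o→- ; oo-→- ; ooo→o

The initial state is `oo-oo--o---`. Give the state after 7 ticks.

---------o-
oooooooo---
-oooooo--o-
--oooo-----
o--oo--oooo
--------ooo
-oooooo--o-

-oooooo--o-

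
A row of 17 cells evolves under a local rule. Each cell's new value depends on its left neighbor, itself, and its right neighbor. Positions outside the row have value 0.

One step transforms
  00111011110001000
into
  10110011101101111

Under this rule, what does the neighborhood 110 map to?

0

At position 4 the neighborhood is 110; the next row has 0 there.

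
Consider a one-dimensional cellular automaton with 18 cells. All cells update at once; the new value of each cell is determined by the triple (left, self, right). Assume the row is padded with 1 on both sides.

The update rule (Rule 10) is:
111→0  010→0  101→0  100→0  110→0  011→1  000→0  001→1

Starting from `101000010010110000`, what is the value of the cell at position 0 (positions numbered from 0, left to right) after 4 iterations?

0

000000100100100001
000001001001000011
000010010010000110
000100100100001100
position 0 holds 0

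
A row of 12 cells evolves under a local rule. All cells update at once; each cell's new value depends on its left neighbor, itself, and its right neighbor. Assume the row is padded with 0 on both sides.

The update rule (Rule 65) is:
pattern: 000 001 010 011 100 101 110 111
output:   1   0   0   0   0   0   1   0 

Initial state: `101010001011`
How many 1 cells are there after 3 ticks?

tick 1: 000000100001
tick 2: 111110001100
tick 3: 000010100101
count of 1: 4

4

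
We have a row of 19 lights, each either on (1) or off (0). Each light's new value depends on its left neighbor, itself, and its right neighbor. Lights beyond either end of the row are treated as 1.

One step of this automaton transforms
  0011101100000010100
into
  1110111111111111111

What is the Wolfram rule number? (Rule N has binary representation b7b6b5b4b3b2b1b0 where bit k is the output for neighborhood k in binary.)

position 3: 111 → 0  (bit 7 = 0)
position 4: 110 → 1  (bit 6 = 1)
position 5: 101 → 1  (bit 5 = 1)
position 0: 100 → 1  (bit 4 = 1)
position 2: 011 → 1  (bit 3 = 1)
position 14: 010 → 1  (bit 2 = 1)
position 1: 001 → 1  (bit 1 = 1)
position 9: 000 → 1  (bit 0 = 1)
bits b7..b0 = 01111111 = 127

127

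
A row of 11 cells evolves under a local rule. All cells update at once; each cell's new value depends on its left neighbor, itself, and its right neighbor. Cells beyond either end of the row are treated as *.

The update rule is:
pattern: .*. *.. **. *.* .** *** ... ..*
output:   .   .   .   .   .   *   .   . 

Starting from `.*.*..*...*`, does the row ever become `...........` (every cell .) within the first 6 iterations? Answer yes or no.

yes

...........
all cells are . at iteration 1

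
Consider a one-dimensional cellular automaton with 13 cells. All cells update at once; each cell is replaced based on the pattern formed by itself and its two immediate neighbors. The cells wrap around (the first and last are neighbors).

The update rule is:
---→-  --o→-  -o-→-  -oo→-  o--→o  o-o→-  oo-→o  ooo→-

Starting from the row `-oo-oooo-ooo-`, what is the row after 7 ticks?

o---oo--o----

--o----o---oo
o--o----o---o
oo--o----o---
-oo--o----o--
--oo--o----o-
---oo--o----o
o---oo--o----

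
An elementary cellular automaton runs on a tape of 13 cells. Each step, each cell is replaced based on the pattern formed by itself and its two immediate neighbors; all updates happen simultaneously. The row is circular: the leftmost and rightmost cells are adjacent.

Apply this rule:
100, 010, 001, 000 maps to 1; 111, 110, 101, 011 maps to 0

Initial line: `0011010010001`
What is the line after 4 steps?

step 1: 1100011111111
step 2: 0011100000000
step 3: 1100011111111  (repeats step 1; period 2)
step 4: 0011100000000

0011100000000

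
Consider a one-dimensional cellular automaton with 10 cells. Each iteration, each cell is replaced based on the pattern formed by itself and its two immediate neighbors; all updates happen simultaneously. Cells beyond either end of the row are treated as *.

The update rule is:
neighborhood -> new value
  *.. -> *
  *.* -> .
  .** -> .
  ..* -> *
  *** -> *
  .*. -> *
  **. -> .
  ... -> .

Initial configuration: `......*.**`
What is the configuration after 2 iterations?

*....**..*
.*..*..**.

.*..*..**.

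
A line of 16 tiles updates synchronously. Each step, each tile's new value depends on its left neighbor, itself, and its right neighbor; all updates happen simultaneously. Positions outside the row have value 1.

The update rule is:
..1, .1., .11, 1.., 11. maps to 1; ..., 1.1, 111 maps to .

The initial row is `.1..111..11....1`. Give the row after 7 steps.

.1111.111...111.

.1111.111111..11
.1..1.1....1111.
.1111.11..11..1.
.1..1.111111111.
.1111.1.......1.
.1..1.11.....11.
.1111.111...111.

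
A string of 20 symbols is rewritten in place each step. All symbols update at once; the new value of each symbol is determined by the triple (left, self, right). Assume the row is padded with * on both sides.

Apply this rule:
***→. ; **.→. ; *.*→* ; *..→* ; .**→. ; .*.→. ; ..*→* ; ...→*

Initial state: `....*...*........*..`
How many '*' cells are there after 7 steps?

****.***.********.**
....*...*........*..  (repeats step 0; period 2)
step 7: ****.***.********.**
count of *: 17

17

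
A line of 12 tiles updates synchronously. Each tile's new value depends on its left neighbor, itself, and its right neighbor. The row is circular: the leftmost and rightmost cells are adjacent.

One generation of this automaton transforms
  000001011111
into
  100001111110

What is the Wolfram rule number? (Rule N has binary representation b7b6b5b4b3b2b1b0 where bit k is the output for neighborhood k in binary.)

188

position 8: 111 → 1  (bit 7 = 1)
position 11: 110 → 0  (bit 6 = 0)
position 6: 101 → 1  (bit 5 = 1)
position 0: 100 → 1  (bit 4 = 1)
position 7: 011 → 1  (bit 3 = 1)
position 5: 010 → 1  (bit 2 = 1)
position 4: 001 → 0  (bit 1 = 0)
position 1: 000 → 0  (bit 0 = 0)
bits b7..b0 = 10111100 = 188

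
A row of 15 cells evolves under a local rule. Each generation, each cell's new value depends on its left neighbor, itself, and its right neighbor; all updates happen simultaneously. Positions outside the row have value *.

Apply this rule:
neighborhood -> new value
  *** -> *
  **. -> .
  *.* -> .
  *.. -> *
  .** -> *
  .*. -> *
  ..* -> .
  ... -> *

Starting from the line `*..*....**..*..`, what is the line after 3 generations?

.*.****.*.*.**.
.*.***..*.*.*..
.*.**.*.*.*.**.

.*.**.*.*.*.**.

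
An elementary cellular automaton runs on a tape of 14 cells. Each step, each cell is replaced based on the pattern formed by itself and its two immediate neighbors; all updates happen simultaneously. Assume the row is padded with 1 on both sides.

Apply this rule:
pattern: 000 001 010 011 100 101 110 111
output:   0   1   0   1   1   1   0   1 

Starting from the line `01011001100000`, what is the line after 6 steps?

step 1: 10110111010001
step 2: 01101110101011
step 3: 11011101010111
step 4: 10111010101111
step 5: 01110101011111
step 6: 11101010111111

11101010111111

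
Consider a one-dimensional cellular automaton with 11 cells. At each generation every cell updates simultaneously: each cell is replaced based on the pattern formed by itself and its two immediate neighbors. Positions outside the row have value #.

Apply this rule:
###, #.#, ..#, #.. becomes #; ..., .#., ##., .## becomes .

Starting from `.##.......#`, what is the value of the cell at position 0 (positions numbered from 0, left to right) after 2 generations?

#..#.....#.
.##.#...#.#
position 0 holds .

.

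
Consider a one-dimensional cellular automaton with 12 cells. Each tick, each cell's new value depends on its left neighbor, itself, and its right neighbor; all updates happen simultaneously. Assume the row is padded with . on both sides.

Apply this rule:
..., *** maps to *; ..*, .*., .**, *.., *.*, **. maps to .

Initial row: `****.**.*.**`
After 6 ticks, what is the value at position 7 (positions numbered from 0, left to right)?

.

.**.........
....********
***..******.
.*....****..
...**..**..*
**..........
position 7 holds .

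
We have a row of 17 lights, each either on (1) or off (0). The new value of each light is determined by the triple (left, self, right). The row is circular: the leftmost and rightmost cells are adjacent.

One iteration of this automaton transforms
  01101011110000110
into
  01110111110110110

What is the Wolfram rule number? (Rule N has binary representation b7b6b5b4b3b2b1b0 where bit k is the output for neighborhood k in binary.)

position 7: 111 → 1  (bit 7 = 1)
position 2: 110 → 1  (bit 6 = 1)
position 3: 101 → 1  (bit 5 = 1)
position 10: 100 → 0  (bit 4 = 0)
position 1: 011 → 1  (bit 3 = 1)
position 4: 010 → 0  (bit 2 = 0)
position 0: 001 → 0  (bit 1 = 0)
position 11: 000 → 1  (bit 0 = 1)
bits b7..b0 = 11101001 = 233

233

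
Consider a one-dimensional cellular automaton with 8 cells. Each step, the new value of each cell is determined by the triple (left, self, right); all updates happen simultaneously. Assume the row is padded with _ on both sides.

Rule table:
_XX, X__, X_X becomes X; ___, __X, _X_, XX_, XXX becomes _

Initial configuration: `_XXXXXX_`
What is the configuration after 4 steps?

_X_____X
__X_____
___X____
____X___

____X___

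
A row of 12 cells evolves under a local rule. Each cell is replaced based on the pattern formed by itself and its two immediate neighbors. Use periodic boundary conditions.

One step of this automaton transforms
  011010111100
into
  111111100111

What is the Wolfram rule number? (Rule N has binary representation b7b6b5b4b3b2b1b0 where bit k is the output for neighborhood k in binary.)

127

position 7: 111 → 0  (bit 7 = 0)
position 2: 110 → 1  (bit 6 = 1)
position 3: 101 → 1  (bit 5 = 1)
position 10: 100 → 1  (bit 4 = 1)
position 1: 011 → 1  (bit 3 = 1)
position 4: 010 → 1  (bit 2 = 1)
position 0: 001 → 1  (bit 1 = 1)
position 11: 000 → 1  (bit 0 = 1)
bits b7..b0 = 01111111 = 127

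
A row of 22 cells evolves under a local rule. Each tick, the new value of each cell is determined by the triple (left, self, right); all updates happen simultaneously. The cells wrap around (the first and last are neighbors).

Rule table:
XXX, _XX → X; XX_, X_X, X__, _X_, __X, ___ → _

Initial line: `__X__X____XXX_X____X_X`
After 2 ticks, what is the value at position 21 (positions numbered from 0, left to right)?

__________XX__________
__________X___________
position 21 holds _

_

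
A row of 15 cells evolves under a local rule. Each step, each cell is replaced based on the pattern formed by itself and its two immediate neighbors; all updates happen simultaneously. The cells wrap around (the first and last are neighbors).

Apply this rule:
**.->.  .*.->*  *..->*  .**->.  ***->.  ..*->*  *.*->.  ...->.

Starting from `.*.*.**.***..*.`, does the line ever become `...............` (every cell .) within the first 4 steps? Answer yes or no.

step 1: **.*.......****
step 2: ...**.....*....
step 3: ..*..*...***...
step 4: .******.*...*..
step 4 is .******.*...*.., still not uniform .

no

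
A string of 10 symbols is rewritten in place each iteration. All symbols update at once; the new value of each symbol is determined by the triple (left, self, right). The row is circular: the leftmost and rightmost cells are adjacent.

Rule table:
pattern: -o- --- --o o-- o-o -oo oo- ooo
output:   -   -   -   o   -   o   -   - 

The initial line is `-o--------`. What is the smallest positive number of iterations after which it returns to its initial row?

--o-------
---o------
----o-----
-----o----
------o---
-------o--
--------o-
---------o
o---------
-o--------

10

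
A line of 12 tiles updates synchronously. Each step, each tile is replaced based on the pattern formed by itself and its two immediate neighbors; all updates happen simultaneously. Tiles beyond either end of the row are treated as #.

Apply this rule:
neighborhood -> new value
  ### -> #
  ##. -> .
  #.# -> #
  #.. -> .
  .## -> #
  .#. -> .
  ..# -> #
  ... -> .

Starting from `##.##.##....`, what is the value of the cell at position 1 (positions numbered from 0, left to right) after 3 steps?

#

#.##.##....#
.##.##....##
##.##....###
position 1 holds #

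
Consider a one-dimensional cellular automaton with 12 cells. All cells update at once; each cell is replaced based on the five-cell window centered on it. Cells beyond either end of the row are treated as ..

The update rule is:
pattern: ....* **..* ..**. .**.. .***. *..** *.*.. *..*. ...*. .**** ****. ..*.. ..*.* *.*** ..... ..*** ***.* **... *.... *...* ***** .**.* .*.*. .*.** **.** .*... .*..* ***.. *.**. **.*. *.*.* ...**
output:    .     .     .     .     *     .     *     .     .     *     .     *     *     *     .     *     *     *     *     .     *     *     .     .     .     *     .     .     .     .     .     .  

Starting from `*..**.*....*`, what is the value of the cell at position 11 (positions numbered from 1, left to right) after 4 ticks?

tick 1: *...*.***..*
tick 2: **..*.**...*
tick 3: ....*...*..*
tick 4: ....**..*..*
position 11 holds .

.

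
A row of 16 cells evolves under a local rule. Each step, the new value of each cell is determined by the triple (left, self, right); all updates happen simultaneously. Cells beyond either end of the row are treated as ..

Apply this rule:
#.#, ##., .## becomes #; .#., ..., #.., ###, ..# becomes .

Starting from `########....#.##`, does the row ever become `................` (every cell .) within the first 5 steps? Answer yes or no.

yes

#......#.....###
.............#.#
..............#.
................
all cells are . at step 4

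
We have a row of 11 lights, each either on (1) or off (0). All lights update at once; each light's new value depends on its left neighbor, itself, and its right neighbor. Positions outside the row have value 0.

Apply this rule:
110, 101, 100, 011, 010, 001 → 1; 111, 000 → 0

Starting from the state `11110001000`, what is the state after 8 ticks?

10011011100
11111110110
10000011111
11000110001
11101111011
10111001111
11101111001
10111001111

10111001111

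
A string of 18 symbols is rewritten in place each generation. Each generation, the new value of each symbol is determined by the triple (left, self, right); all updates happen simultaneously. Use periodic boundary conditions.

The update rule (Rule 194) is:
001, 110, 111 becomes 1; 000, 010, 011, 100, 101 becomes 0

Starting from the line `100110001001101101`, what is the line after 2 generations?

000000100100001001

101010010010100100
000000100100001001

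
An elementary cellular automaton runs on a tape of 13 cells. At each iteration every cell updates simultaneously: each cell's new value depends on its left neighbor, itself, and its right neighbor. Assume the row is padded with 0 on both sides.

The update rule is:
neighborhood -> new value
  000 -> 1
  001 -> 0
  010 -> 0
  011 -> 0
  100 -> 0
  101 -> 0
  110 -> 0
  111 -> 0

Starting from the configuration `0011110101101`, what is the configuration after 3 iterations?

1000000000000
0011111111111
1000000000000

1000000000000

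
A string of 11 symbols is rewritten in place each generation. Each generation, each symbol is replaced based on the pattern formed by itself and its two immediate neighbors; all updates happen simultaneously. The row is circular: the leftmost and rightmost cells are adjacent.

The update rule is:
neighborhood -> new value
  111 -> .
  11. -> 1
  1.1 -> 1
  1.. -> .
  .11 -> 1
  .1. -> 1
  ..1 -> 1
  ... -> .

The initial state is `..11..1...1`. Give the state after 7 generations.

.111.11..11
11.1111.111
.111..111..
11.1.11.1..
111111111.1
........111
.......11.1

.......11.1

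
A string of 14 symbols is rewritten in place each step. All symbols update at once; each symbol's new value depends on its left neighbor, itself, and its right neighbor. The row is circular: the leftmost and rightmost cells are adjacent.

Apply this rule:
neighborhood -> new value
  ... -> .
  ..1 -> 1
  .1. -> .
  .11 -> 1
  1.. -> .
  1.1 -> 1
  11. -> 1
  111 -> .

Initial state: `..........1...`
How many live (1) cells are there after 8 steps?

1

.........1....
........1.....
.......1......
......1.......
.....1........
....1.........
...1..........
..1...........
count of 1: 1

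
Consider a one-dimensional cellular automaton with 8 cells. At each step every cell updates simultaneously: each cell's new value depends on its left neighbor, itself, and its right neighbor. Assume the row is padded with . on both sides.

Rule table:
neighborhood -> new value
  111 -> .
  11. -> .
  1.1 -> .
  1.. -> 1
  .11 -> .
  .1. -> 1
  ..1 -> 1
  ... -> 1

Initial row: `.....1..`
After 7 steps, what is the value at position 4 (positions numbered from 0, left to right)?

11111111
........
11111111  (repeats step 1; period 2)
step 7: 11111111
position 4 holds 1

1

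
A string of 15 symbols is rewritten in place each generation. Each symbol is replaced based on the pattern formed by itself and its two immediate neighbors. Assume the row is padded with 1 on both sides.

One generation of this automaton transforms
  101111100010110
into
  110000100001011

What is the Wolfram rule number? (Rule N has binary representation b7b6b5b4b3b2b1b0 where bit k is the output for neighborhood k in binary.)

position 3: 111 → 0  (bit 7 = 0)
position 0: 110 → 1  (bit 6 = 1)
position 1: 101 → 1  (bit 5 = 1)
position 7: 100 → 0  (bit 4 = 0)
position 2: 011 → 0  (bit 3 = 0)
position 10: 010 → 0  (bit 2 = 0)
position 9: 001 → 0  (bit 1 = 0)
position 8: 000 → 0  (bit 0 = 0)
bits b7..b0 = 01100000 = 96

96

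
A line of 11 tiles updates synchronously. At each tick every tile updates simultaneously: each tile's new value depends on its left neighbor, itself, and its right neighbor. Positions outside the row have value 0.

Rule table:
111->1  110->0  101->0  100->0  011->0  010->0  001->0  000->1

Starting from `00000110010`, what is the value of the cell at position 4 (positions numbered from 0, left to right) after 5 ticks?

0

11110000000
01100111111
00000011110
11111001100
01110000001
position 4 holds 0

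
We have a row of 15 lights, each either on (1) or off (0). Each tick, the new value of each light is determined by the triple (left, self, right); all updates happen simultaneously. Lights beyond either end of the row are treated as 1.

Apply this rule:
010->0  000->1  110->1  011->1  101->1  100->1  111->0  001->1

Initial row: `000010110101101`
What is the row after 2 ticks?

000111001110000

tick 1: 111101111011111
tick 2: 000111001110000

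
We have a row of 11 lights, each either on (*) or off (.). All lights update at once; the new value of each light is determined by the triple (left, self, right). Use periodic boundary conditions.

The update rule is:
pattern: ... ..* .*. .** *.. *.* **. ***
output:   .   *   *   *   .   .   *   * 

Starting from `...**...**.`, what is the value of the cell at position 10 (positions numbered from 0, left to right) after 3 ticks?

tick 1: ..***..***.
tick 2: .****.****.
tick 3: *****.****.
position 10 holds .

.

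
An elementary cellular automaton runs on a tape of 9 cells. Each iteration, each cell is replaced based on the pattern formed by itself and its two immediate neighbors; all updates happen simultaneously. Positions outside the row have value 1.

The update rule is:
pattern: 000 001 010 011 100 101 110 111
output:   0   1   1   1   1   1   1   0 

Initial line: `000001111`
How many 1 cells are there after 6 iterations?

100011000
110111101
011100111
110111100
011100111  (repeats iteration 3; period 2)
iteration 6: 110111100
count of 1: 6

6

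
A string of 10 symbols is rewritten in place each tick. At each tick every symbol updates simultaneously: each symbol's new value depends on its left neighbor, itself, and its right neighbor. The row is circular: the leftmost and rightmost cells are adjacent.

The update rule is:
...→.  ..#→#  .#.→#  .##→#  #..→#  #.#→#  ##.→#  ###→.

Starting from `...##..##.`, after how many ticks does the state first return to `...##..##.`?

tick 1: ..########
tick 2: ###......#
tick 3: ..##....##
tick 4: #####..###
tick 5: ....####..
tick 6: ...##..##.

6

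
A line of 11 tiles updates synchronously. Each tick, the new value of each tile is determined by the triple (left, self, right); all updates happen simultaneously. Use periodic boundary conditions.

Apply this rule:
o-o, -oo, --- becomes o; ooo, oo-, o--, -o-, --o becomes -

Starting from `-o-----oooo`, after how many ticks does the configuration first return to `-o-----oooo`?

11

tick 1: o--ooo-o---
tick 2: ---o--o--o-
tick 3: oo---------
tick 4: o--ooooooo-
tick 5: ---o------o
tick 6: -o---oooo--
tick 7: ---o-o----o
tick 8: -o--o--oo--
tick 9: -------o--o
tick 10: -ooooo-----
tick 11: -o-----oooo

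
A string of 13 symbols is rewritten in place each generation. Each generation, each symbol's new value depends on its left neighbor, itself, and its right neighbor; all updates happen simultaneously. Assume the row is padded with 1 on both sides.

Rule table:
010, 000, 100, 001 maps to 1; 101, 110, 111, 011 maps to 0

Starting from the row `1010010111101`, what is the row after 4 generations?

1100001111111

0011110000000
1100001111111
0011110000000  (repeats generation 1; period 2)
generation 4: 1100001111111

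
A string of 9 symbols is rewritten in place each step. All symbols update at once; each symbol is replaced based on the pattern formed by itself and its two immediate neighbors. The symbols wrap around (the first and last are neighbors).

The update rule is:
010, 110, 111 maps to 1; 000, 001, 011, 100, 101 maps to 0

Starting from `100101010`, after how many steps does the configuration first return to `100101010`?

1

step 1: 100101010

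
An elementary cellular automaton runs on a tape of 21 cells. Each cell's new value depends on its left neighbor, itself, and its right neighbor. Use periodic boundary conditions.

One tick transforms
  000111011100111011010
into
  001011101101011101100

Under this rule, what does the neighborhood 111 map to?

At position 4 the neighborhood is 111; the next row has 1 there.

1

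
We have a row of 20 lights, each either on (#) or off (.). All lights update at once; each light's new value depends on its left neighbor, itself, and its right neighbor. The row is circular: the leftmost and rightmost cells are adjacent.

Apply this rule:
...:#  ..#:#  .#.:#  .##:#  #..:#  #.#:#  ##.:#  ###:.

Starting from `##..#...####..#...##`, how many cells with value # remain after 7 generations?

16

.########..########.
##......####......##
.########..########.  (repeats generation 1; period 2)
generation 7: .########..########.
count of #: 16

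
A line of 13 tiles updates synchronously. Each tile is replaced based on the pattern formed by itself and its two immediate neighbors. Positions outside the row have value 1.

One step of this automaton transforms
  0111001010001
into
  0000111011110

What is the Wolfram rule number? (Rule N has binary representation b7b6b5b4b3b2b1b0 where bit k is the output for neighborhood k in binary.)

23

position 2: 111 → 0  (bit 7 = 0)
position 3: 110 → 0  (bit 6 = 0)
position 0: 101 → 0  (bit 5 = 0)
position 4: 100 → 1  (bit 4 = 1)
position 1: 011 → 0  (bit 3 = 0)
position 6: 010 → 1  (bit 2 = 1)
position 5: 001 → 1  (bit 1 = 1)
position 10: 000 → 1  (bit 0 = 1)
bits b7..b0 = 00010111 = 23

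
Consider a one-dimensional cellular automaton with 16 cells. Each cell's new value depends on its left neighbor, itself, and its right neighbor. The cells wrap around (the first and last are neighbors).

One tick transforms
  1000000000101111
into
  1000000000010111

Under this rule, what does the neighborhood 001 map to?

0

At position 9 the neighborhood is 001; the next row has 0 there.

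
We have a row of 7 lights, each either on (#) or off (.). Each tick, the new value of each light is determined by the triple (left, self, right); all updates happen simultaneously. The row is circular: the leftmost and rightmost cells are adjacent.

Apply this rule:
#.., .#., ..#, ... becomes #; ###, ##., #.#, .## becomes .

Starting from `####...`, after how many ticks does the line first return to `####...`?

tick 1: ....###
tick 2: ####...

2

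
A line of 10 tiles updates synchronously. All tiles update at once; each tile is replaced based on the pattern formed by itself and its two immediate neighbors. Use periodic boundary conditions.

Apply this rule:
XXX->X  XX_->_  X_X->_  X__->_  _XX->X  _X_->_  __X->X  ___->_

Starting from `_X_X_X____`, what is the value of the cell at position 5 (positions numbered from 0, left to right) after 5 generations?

_

X_________
_________X
________X_
_______X__
______X___
position 5 holds _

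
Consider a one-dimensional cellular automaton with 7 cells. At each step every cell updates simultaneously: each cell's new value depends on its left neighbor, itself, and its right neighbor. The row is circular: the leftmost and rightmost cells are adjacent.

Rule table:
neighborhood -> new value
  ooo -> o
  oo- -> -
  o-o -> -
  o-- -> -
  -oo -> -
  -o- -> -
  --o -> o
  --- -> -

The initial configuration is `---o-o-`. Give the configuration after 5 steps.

-----o-

--o----
-o-----
o------
------o
-----o-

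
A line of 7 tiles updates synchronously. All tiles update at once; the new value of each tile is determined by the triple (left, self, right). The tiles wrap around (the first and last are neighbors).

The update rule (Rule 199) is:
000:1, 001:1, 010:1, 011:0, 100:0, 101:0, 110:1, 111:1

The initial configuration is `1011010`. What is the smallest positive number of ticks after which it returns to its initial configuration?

1001010
1011010

2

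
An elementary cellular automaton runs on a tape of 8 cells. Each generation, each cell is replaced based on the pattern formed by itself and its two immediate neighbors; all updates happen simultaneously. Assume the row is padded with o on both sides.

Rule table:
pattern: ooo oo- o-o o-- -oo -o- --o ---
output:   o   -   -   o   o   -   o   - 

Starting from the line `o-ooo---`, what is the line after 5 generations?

-o-ooooo

generation 1: --oo-o-o
generation 2: ooo----o
generation 3: oo-o--oo
generation 4: o---oooo
generation 5: -o-ooooo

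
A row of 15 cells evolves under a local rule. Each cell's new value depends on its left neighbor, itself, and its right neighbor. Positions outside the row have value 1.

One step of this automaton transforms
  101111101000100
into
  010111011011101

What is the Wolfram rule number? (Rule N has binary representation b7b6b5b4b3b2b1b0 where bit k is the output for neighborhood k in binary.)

167

position 3: 111 → 1  (bit 7 = 1)
position 0: 110 → 0  (bit 6 = 0)
position 1: 101 → 1  (bit 5 = 1)
position 9: 100 → 0  (bit 4 = 0)
position 2: 011 → 0  (bit 3 = 0)
position 8: 010 → 1  (bit 2 = 1)
position 11: 001 → 1  (bit 1 = 1)
position 10: 000 → 1  (bit 0 = 1)
bits b7..b0 = 10100111 = 167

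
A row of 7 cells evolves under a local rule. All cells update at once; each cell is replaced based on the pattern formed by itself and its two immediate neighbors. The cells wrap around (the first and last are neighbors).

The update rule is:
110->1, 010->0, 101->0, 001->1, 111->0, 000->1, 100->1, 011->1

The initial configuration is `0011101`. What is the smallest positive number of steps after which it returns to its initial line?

step 1: 1110100
step 2: 1010011
step 3: 1001110
step 4: 0111010
step 5: 1101001
step 6: 0100111
step 7: 0011101

7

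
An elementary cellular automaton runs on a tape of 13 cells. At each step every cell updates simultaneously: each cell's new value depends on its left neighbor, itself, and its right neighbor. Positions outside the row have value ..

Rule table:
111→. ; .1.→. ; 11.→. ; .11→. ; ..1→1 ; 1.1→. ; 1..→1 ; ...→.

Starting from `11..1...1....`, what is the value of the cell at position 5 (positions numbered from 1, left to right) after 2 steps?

.

..11.1.1.1...
.1........1..
position 5 holds .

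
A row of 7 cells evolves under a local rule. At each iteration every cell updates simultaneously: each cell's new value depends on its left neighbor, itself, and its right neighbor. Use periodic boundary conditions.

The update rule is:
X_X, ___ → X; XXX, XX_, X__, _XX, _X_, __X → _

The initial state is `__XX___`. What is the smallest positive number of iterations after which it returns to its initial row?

X____XX
__XX___

2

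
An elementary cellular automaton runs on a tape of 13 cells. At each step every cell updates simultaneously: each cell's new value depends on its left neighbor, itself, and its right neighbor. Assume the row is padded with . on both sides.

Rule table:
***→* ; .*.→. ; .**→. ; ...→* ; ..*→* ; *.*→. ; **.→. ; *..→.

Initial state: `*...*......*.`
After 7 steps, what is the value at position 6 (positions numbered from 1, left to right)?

step 1: ..**..*****..
step 2: **...*.***..*
step 3: ...**...*..*.
step 4: ***...**..*..
step 5: .*..**...*..*
step 6: *..*...**..*.
step 7: ..*..**...*..
position 6 holds *

*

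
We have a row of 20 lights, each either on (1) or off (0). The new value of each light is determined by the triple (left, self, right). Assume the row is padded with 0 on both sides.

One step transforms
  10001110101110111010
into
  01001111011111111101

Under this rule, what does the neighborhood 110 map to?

1

At position 6 the neighborhood is 110; the next row has 1 there.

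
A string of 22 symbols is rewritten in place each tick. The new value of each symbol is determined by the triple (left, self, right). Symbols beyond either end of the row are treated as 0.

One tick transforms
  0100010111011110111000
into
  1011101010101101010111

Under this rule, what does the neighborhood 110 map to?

At position 9 the neighborhood is 110; the next row has 0 there.

0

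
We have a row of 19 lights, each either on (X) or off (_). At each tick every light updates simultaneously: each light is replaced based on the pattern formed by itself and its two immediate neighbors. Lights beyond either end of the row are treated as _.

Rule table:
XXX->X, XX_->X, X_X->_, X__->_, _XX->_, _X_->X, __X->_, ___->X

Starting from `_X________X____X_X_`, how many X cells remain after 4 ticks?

9

_X_XXXXXX_X_XX_X_X_
_X__XXXXX_X__X_X_X_
_X___XXXX_X__X_X_X_
_X_X__XXX_X__X_X_X_
count of X: 9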